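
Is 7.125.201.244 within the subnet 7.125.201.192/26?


Subnet network: 7.125.201.192
Test IP AND mask: 7.125.201.192
Yes, 7.125.201.244 is in 7.125.201.192/26


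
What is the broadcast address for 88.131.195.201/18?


Network: 88.131.192.0/18
Host bits = 14
Set all host bits to 1:
Broadcast: 88.131.255.255


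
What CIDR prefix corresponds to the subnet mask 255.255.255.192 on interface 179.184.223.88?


Binary: 11111111.11111111.11111111.11000000
Count leading 1s
Prefix: /26


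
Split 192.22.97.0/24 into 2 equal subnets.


New prefix = 24 + 1 = 25
Each subnet has 128 addresses
  192.22.97.0/25
  192.22.97.128/25
Subnets: 192.22.97.0/25, 192.22.97.128/25


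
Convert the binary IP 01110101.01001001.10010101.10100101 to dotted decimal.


01110101 = 117
01001001 = 73
10010101 = 149
10100101 = 165
IP: 117.73.149.165


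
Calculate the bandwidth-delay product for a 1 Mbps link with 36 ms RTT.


BDP = bandwidth * RTT
= 1 Mbps * 36 ms
= 1 * 1e6 * 36 / 1000 bits
= 36000 bits
= 4500 bytes
= 4.3945 KB
BDP = 36000 bits (4500 bytes)


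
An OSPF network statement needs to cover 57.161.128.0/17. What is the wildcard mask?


Subnet mask: 255.255.128.0
Wildcard = 255.255.255.255 - subnet mask
255 - 255 = 0
255 - 255 = 0
255 - 128 = 127
255 - 0 = 255
Wildcard: 0.0.127.255


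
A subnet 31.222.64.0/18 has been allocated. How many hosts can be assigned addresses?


Host bits = 32 - 18 = 14
Total addresses = 2^14 = 16384
Usable = total - 2 (network and broadcast)
Usable hosts: 16382


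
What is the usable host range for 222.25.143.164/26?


Network: 222.25.143.128
Broadcast: 222.25.143.191
First usable = network + 1
Last usable = broadcast - 1
Range: 222.25.143.129 to 222.25.143.190


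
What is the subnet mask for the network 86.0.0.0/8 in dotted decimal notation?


/8 means 8 network bits, 24 host bits
Binary: 11111111000000000000000000000000
Mask: 255.0.0.0


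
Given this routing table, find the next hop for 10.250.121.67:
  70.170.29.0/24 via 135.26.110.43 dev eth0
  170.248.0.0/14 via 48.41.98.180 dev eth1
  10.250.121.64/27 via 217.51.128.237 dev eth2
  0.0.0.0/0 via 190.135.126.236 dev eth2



Longest prefix match for 10.250.121.67:
  /24 70.170.29.0: no
  /14 170.248.0.0: no
  /27 10.250.121.64: MATCH
  /0 0.0.0.0: MATCH
Selected: next-hop 217.51.128.237 via eth2 (matched /27)


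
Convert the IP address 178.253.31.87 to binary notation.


178 = 10110010
253 = 11111101
31 = 00011111
87 = 01010111
Binary: 10110010.11111101.00011111.01010111


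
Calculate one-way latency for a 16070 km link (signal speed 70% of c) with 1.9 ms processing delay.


Speed = 0.7 * 3e5 km/s = 210000 km/s
Propagation delay = 16070 / 210000 = 0.0765 s = 76.5238 ms
Processing delay = 1.9 ms
Total one-way latency = 78.4238 ms


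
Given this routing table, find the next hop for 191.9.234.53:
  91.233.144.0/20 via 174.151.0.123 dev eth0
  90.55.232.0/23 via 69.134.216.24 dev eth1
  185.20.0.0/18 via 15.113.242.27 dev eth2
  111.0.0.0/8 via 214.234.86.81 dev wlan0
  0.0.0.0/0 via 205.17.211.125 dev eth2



Longest prefix match for 191.9.234.53:
  /20 91.233.144.0: no
  /23 90.55.232.0: no
  /18 185.20.0.0: no
  /8 111.0.0.0: no
  /0 0.0.0.0: MATCH
Selected: next-hop 205.17.211.125 via eth2 (matched /0)


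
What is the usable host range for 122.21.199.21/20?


Network: 122.21.192.0
Broadcast: 122.21.207.255
First usable = network + 1
Last usable = broadcast - 1
Range: 122.21.192.1 to 122.21.207.254


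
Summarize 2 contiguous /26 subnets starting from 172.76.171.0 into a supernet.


Original prefix: /26
Number of subnets: 2 = 2^1
New prefix = 26 - 1 = 25
Supernet: 172.76.171.0/25


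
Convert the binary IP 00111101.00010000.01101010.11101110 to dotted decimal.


00111101 = 61
00010000 = 16
01101010 = 106
11101110 = 238
IP: 61.16.106.238


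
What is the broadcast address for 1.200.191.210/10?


Network: 1.192.0.0/10
Host bits = 22
Set all host bits to 1:
Broadcast: 1.255.255.255


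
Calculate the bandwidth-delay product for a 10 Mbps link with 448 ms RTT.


BDP = bandwidth * RTT
= 10 Mbps * 448 ms
= 10 * 1e6 * 448 / 1000 bits
= 4480000 bits
= 560000 bytes
= 546.875 KB
BDP = 4480000 bits (560000 bytes)


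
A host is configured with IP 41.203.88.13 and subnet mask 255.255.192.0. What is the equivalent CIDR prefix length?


Binary: 11111111.11111111.11000000.00000000
Count leading 1s
Prefix: /18


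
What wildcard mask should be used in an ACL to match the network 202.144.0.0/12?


Subnet mask: 255.240.0.0
Wildcard = 255.255.255.255 - subnet mask
255 - 255 = 0
255 - 240 = 15
255 - 0 = 255
255 - 0 = 255
Wildcard: 0.15.255.255


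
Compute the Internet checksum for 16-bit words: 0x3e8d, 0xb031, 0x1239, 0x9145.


Sum all words (with carry folding):
+ 0x3e8d = 0x3e8d
+ 0xb031 = 0xeebe
+ 0x1239 = 0x00f8
+ 0x9145 = 0x923d
One's complement: ~0x923d
Checksum = 0x6dc2


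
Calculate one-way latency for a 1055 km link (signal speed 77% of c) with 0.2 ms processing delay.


Speed = 0.77 * 3e5 km/s = 231000 km/s
Propagation delay = 1055 / 231000 = 0.0046 s = 4.5671 ms
Processing delay = 0.2 ms
Total one-way latency = 4.7671 ms


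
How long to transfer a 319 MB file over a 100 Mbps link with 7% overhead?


Effective throughput = 100 * (1 - 7/100) = 93 Mbps
File size in Mb = 319 * 8 = 2552 Mb
Time = 2552 / 93
Time = 27.4409 seconds


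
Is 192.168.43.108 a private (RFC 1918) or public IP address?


RFC 1918 private ranges:
  10.0.0.0/8 (10.0.0.0 - 10.255.255.255)
  172.16.0.0/12 (172.16.0.0 - 172.31.255.255)
  192.168.0.0/16 (192.168.0.0 - 192.168.255.255)
Private (in 192.168.0.0/16)


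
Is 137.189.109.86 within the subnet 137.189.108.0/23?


Subnet network: 137.189.108.0
Test IP AND mask: 137.189.108.0
Yes, 137.189.109.86 is in 137.189.108.0/23


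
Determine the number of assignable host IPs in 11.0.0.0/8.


Host bits = 32 - 8 = 24
Total addresses = 2^24 = 16777216
Usable = total - 2 (network and broadcast)
Usable hosts: 16777214


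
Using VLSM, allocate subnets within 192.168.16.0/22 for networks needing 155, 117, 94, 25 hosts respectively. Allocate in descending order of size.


155 hosts -> /24 (254 usable): 192.168.16.0/24
117 hosts -> /25 (126 usable): 192.168.17.0/25
94 hosts -> /25 (126 usable): 192.168.17.128/25
25 hosts -> /27 (30 usable): 192.168.18.0/27
Allocation: 192.168.16.0/24 (155 hosts, 254 usable); 192.168.17.0/25 (117 hosts, 126 usable); 192.168.17.128/25 (94 hosts, 126 usable); 192.168.18.0/27 (25 hosts, 30 usable)


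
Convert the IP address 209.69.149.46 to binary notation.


209 = 11010001
69 = 01000101
149 = 10010101
46 = 00101110
Binary: 11010001.01000101.10010101.00101110


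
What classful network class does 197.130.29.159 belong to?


First octet: 197
Binary: 11000101
110xxxxx -> Class C (192-223)
Class C, default mask 255.255.255.0 (/24)


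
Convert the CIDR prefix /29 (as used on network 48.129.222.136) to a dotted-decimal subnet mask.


/29 means 29 network bits, 3 host bits
Binary: 11111111111111111111111111111000
Mask: 255.255.255.248


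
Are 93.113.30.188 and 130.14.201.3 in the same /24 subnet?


Mask: 255.255.255.0
93.113.30.188 AND mask = 93.113.30.0
130.14.201.3 AND mask = 130.14.201.0
No, different subnets (93.113.30.0 vs 130.14.201.0)


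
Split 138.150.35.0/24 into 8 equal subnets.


New prefix = 24 + 3 = 27
Each subnet has 32 addresses
  138.150.35.0/27
  138.150.35.32/27
  138.150.35.64/27
  138.150.35.96/27
  138.150.35.128/27
  138.150.35.160/27
  138.150.35.192/27
  138.150.35.224/27
Subnets: 138.150.35.0/27, 138.150.35.32/27, 138.150.35.64/27, 138.150.35.96/27, 138.150.35.128/27, 138.150.35.160/27, 138.150.35.192/27, 138.150.35.224/27


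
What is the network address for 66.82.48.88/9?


IP:   01000010.01010010.00110000.01011000
Mask: 11111111.10000000.00000000.00000000
AND operation:
Net:  01000010.00000000.00000000.00000000
Network: 66.0.0.0/9


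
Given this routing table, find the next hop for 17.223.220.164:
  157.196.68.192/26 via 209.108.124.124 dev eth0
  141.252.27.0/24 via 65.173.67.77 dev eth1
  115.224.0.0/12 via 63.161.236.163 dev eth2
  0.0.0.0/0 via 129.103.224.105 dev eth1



Longest prefix match for 17.223.220.164:
  /26 157.196.68.192: no
  /24 141.252.27.0: no
  /12 115.224.0.0: no
  /0 0.0.0.0: MATCH
Selected: next-hop 129.103.224.105 via eth1 (matched /0)


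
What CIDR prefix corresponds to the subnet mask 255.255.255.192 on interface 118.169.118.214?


Binary: 11111111.11111111.11111111.11000000
Count leading 1s
Prefix: /26


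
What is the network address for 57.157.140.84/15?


IP:   00111001.10011101.10001100.01010100
Mask: 11111111.11111110.00000000.00000000
AND operation:
Net:  00111001.10011100.00000000.00000000
Network: 57.156.0.0/15


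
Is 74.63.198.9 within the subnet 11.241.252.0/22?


Subnet network: 11.241.252.0
Test IP AND mask: 74.63.196.0
No, 74.63.198.9 is not in 11.241.252.0/22


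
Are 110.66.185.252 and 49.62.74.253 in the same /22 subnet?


Mask: 255.255.252.0
110.66.185.252 AND mask = 110.66.184.0
49.62.74.253 AND mask = 49.62.72.0
No, different subnets (110.66.184.0 vs 49.62.72.0)


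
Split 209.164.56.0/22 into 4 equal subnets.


New prefix = 22 + 2 = 24
Each subnet has 256 addresses
  209.164.56.0/24
  209.164.57.0/24
  209.164.58.0/24
  209.164.59.0/24
Subnets: 209.164.56.0/24, 209.164.57.0/24, 209.164.58.0/24, 209.164.59.0/24


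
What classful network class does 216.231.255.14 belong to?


First octet: 216
Binary: 11011000
110xxxxx -> Class C (192-223)
Class C, default mask 255.255.255.0 (/24)


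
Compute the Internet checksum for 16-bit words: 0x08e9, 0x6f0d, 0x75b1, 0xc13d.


Sum all words (with carry folding):
+ 0x08e9 = 0x08e9
+ 0x6f0d = 0x77f6
+ 0x75b1 = 0xeda7
+ 0xc13d = 0xaee5
One's complement: ~0xaee5
Checksum = 0x511a


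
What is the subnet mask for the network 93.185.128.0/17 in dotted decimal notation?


/17 means 17 network bits, 15 host bits
Binary: 11111111111111111000000000000000
Mask: 255.255.128.0


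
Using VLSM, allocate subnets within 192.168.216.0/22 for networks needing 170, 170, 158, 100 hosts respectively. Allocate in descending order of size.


170 hosts -> /24 (254 usable): 192.168.216.0/24
170 hosts -> /24 (254 usable): 192.168.217.0/24
158 hosts -> /24 (254 usable): 192.168.218.0/24
100 hosts -> /25 (126 usable): 192.168.219.0/25
Allocation: 192.168.216.0/24 (170 hosts, 254 usable); 192.168.217.0/24 (170 hosts, 254 usable); 192.168.218.0/24 (158 hosts, 254 usable); 192.168.219.0/25 (100 hosts, 126 usable)


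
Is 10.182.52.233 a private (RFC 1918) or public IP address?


RFC 1918 private ranges:
  10.0.0.0/8 (10.0.0.0 - 10.255.255.255)
  172.16.0.0/12 (172.16.0.0 - 172.31.255.255)
  192.168.0.0/16 (192.168.0.0 - 192.168.255.255)
Private (in 10.0.0.0/8)


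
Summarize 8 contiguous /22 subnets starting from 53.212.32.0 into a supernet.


Original prefix: /22
Number of subnets: 8 = 2^3
New prefix = 22 - 3 = 19
Supernet: 53.212.32.0/19


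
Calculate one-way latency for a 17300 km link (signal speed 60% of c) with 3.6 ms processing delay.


Speed = 0.6 * 3e5 km/s = 180000 km/s
Propagation delay = 17300 / 180000 = 0.0961 s = 96.1111 ms
Processing delay = 3.6 ms
Total one-way latency = 99.7111 ms


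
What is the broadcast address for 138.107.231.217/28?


Network: 138.107.231.208/28
Host bits = 4
Set all host bits to 1:
Broadcast: 138.107.231.223


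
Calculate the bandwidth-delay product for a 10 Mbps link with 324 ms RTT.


BDP = bandwidth * RTT
= 10 Mbps * 324 ms
= 10 * 1e6 * 324 / 1000 bits
= 3240000 bits
= 405000 bytes
= 395.5078 KB
BDP = 3240000 bits (405000 bytes)


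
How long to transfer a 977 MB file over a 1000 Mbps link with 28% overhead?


Effective throughput = 1000 * (1 - 28/100) = 720 Mbps
File size in Mb = 977 * 8 = 7816 Mb
Time = 7816 / 720
Time = 10.8556 seconds


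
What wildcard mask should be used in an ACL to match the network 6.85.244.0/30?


Subnet mask: 255.255.255.252
Wildcard = 255.255.255.255 - subnet mask
255 - 255 = 0
255 - 255 = 0
255 - 255 = 0
255 - 252 = 3
Wildcard: 0.0.0.3


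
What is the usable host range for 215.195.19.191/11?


Network: 215.192.0.0
Broadcast: 215.223.255.255
First usable = network + 1
Last usable = broadcast - 1
Range: 215.192.0.1 to 215.223.255.254


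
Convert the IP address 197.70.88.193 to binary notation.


197 = 11000101
70 = 01000110
88 = 01011000
193 = 11000001
Binary: 11000101.01000110.01011000.11000001


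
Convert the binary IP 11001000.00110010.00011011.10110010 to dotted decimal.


11001000 = 200
00110010 = 50
00011011 = 27
10110010 = 178
IP: 200.50.27.178


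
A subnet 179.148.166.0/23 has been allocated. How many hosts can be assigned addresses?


Host bits = 32 - 23 = 9
Total addresses = 2^9 = 512
Usable = total - 2 (network and broadcast)
Usable hosts: 510


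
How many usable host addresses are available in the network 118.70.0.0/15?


Host bits = 32 - 15 = 17
Total addresses = 2^17 = 131072
Usable = total - 2 (network and broadcast)
Usable hosts: 131070


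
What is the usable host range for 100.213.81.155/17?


Network: 100.213.0.0
Broadcast: 100.213.127.255
First usable = network + 1
Last usable = broadcast - 1
Range: 100.213.0.1 to 100.213.127.254


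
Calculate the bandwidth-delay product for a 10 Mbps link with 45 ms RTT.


BDP = bandwidth * RTT
= 10 Mbps * 45 ms
= 10 * 1e6 * 45 / 1000 bits
= 450000 bits
= 56250 bytes
= 54.9316 KB
BDP = 450000 bits (56250 bytes)


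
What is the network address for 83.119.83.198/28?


IP:   01010011.01110111.01010011.11000110
Mask: 11111111.11111111.11111111.11110000
AND operation:
Net:  01010011.01110111.01010011.11000000
Network: 83.119.83.192/28


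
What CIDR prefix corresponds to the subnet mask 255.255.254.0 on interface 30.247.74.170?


Binary: 11111111.11111111.11111110.00000000
Count leading 1s
Prefix: /23


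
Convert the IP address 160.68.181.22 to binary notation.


160 = 10100000
68 = 01000100
181 = 10110101
22 = 00010110
Binary: 10100000.01000100.10110101.00010110


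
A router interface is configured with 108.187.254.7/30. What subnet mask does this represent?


/30 means 30 network bits, 2 host bits
Binary: 11111111111111111111111111111100
Mask: 255.255.255.252


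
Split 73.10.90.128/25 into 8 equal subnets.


New prefix = 25 + 3 = 28
Each subnet has 16 addresses
  73.10.90.128/28
  73.10.90.144/28
  73.10.90.160/28
  73.10.90.176/28
  73.10.90.192/28
  73.10.90.208/28
  73.10.90.224/28
  73.10.90.240/28
Subnets: 73.10.90.128/28, 73.10.90.144/28, 73.10.90.160/28, 73.10.90.176/28, 73.10.90.192/28, 73.10.90.208/28, 73.10.90.224/28, 73.10.90.240/28


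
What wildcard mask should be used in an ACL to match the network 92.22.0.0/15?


Subnet mask: 255.254.0.0
Wildcard = 255.255.255.255 - subnet mask
255 - 255 = 0
255 - 254 = 1
255 - 0 = 255
255 - 0 = 255
Wildcard: 0.1.255.255


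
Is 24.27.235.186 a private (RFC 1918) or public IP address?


RFC 1918 private ranges:
  10.0.0.0/8 (10.0.0.0 - 10.255.255.255)
  172.16.0.0/12 (172.16.0.0 - 172.31.255.255)
  192.168.0.0/16 (192.168.0.0 - 192.168.255.255)
Public (not in any RFC 1918 range)


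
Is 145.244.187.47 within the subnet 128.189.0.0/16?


Subnet network: 128.189.0.0
Test IP AND mask: 145.244.0.0
No, 145.244.187.47 is not in 128.189.0.0/16


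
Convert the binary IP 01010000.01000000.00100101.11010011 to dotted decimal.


01010000 = 80
01000000 = 64
00100101 = 37
11010011 = 211
IP: 80.64.37.211


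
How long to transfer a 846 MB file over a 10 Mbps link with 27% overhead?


Effective throughput = 10 * (1 - 27/100) = 7.3 Mbps
File size in Mb = 846 * 8 = 6768 Mb
Time = 6768 / 7.3
Time = 927.1233 seconds


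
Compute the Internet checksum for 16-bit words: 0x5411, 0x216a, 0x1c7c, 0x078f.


Sum all words (with carry folding):
+ 0x5411 = 0x5411
+ 0x216a = 0x757b
+ 0x1c7c = 0x91f7
+ 0x078f = 0x9986
One's complement: ~0x9986
Checksum = 0x6679


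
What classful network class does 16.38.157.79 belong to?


First octet: 16
Binary: 00010000
0xxxxxxx -> Class A (1-126)
Class A, default mask 255.0.0.0 (/8)


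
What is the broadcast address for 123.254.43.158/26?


Network: 123.254.43.128/26
Host bits = 6
Set all host bits to 1:
Broadcast: 123.254.43.191


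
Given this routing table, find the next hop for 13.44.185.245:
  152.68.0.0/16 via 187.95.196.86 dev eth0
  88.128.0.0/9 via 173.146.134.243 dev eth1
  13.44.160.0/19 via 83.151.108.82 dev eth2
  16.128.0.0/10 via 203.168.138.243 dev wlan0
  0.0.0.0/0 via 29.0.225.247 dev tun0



Longest prefix match for 13.44.185.245:
  /16 152.68.0.0: no
  /9 88.128.0.0: no
  /19 13.44.160.0: MATCH
  /10 16.128.0.0: no
  /0 0.0.0.0: MATCH
Selected: next-hop 83.151.108.82 via eth2 (matched /19)


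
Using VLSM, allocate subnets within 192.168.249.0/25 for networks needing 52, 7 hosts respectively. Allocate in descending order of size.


52 hosts -> /26 (62 usable): 192.168.249.0/26
7 hosts -> /28 (14 usable): 192.168.249.64/28
Allocation: 192.168.249.0/26 (52 hosts, 62 usable); 192.168.249.64/28 (7 hosts, 14 usable)


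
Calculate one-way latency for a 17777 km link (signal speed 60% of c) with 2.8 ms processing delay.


Speed = 0.6 * 3e5 km/s = 180000 km/s
Propagation delay = 17777 / 180000 = 0.0988 s = 98.7611 ms
Processing delay = 2.8 ms
Total one-way latency = 101.5611 ms


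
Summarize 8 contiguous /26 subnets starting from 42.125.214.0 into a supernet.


Original prefix: /26
Number of subnets: 8 = 2^3
New prefix = 26 - 3 = 23
Supernet: 42.125.214.0/23


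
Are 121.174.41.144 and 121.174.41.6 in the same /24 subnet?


Mask: 255.255.255.0
121.174.41.144 AND mask = 121.174.41.0
121.174.41.6 AND mask = 121.174.41.0
Yes, same subnet (121.174.41.0)


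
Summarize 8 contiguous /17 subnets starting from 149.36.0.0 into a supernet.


Original prefix: /17
Number of subnets: 8 = 2^3
New prefix = 17 - 3 = 14
Supernet: 149.36.0.0/14


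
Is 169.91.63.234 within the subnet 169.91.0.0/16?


Subnet network: 169.91.0.0
Test IP AND mask: 169.91.0.0
Yes, 169.91.63.234 is in 169.91.0.0/16


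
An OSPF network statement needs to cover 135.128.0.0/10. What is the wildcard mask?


Subnet mask: 255.192.0.0
Wildcard = 255.255.255.255 - subnet mask
255 - 255 = 0
255 - 192 = 63
255 - 0 = 255
255 - 0 = 255
Wildcard: 0.63.255.255


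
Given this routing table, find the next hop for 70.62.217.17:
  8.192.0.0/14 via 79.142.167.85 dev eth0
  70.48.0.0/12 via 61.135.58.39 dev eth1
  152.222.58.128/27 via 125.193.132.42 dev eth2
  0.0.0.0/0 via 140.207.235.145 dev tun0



Longest prefix match for 70.62.217.17:
  /14 8.192.0.0: no
  /12 70.48.0.0: MATCH
  /27 152.222.58.128: no
  /0 0.0.0.0: MATCH
Selected: next-hop 61.135.58.39 via eth1 (matched /12)


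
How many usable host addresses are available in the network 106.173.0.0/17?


Host bits = 32 - 17 = 15
Total addresses = 2^15 = 32768
Usable = total - 2 (network and broadcast)
Usable hosts: 32766


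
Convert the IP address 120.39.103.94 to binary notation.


120 = 01111000
39 = 00100111
103 = 01100111
94 = 01011110
Binary: 01111000.00100111.01100111.01011110


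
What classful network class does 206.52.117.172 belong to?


First octet: 206
Binary: 11001110
110xxxxx -> Class C (192-223)
Class C, default mask 255.255.255.0 (/24)


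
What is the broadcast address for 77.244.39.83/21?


Network: 77.244.32.0/21
Host bits = 11
Set all host bits to 1:
Broadcast: 77.244.39.255


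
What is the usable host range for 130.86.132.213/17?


Network: 130.86.128.0
Broadcast: 130.86.255.255
First usable = network + 1
Last usable = broadcast - 1
Range: 130.86.128.1 to 130.86.255.254


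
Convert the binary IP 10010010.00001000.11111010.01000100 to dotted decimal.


10010010 = 146
00001000 = 8
11111010 = 250
01000100 = 68
IP: 146.8.250.68


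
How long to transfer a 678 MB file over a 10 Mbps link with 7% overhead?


Effective throughput = 10 * (1 - 7/100) = 9.3 Mbps
File size in Mb = 678 * 8 = 5424 Mb
Time = 5424 / 9.3
Time = 583.2258 seconds


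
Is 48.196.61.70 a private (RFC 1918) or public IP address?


RFC 1918 private ranges:
  10.0.0.0/8 (10.0.0.0 - 10.255.255.255)
  172.16.0.0/12 (172.16.0.0 - 172.31.255.255)
  192.168.0.0/16 (192.168.0.0 - 192.168.255.255)
Public (not in any RFC 1918 range)


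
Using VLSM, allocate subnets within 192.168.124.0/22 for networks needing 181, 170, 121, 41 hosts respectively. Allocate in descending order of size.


181 hosts -> /24 (254 usable): 192.168.124.0/24
170 hosts -> /24 (254 usable): 192.168.125.0/24
121 hosts -> /25 (126 usable): 192.168.126.0/25
41 hosts -> /26 (62 usable): 192.168.126.128/26
Allocation: 192.168.124.0/24 (181 hosts, 254 usable); 192.168.125.0/24 (170 hosts, 254 usable); 192.168.126.0/25 (121 hosts, 126 usable); 192.168.126.128/26 (41 hosts, 62 usable)


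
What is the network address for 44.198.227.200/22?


IP:   00101100.11000110.11100011.11001000
Mask: 11111111.11111111.11111100.00000000
AND operation:
Net:  00101100.11000110.11100000.00000000
Network: 44.198.224.0/22


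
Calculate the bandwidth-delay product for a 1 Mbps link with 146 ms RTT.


BDP = bandwidth * RTT
= 1 Mbps * 146 ms
= 1 * 1e6 * 146 / 1000 bits
= 146000 bits
= 18250 bytes
= 17.8223 KB
BDP = 146000 bits (18250 bytes)


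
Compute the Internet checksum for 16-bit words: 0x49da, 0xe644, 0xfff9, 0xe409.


Sum all words (with carry folding):
+ 0x49da = 0x49da
+ 0xe644 = 0x301f
+ 0xfff9 = 0x3019
+ 0xe409 = 0x1423
One's complement: ~0x1423
Checksum = 0xebdc


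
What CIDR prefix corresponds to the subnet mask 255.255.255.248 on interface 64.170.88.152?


Binary: 11111111.11111111.11111111.11111000
Count leading 1s
Prefix: /29


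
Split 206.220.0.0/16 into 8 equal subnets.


New prefix = 16 + 3 = 19
Each subnet has 8192 addresses
  206.220.0.0/19
  206.220.32.0/19
  206.220.64.0/19
  206.220.96.0/19
  206.220.128.0/19
  206.220.160.0/19
  206.220.192.0/19
  206.220.224.0/19
Subnets: 206.220.0.0/19, 206.220.32.0/19, 206.220.64.0/19, 206.220.96.0/19, 206.220.128.0/19, 206.220.160.0/19, 206.220.192.0/19, 206.220.224.0/19


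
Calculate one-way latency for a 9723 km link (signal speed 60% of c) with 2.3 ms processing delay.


Speed = 0.6 * 3e5 km/s = 180000 km/s
Propagation delay = 9723 / 180000 = 0.054 s = 54.0167 ms
Processing delay = 2.3 ms
Total one-way latency = 56.3167 ms


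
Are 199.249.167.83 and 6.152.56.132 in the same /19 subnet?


Mask: 255.255.224.0
199.249.167.83 AND mask = 199.249.160.0
6.152.56.132 AND mask = 6.152.32.0
No, different subnets (199.249.160.0 vs 6.152.32.0)


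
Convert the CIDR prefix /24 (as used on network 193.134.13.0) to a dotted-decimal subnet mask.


/24 means 24 network bits, 8 host bits
Binary: 11111111111111111111111100000000
Mask: 255.255.255.0


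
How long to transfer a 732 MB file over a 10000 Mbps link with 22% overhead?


Effective throughput = 10000 * (1 - 22/100) = 7800 Mbps
File size in Mb = 732 * 8 = 5856 Mb
Time = 5856 / 7800
Time = 0.7508 seconds


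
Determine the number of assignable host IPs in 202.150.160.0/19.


Host bits = 32 - 19 = 13
Total addresses = 2^13 = 8192
Usable = total - 2 (network and broadcast)
Usable hosts: 8190


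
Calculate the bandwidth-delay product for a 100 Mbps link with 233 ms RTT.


BDP = bandwidth * RTT
= 100 Mbps * 233 ms
= 100 * 1e6 * 233 / 1000 bits
= 23300000 bits
= 2912500 bytes
= 2844.2383 KB
BDP = 23300000 bits (2912500 bytes)


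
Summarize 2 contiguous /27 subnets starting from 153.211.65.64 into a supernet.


Original prefix: /27
Number of subnets: 2 = 2^1
New prefix = 27 - 1 = 26
Supernet: 153.211.65.64/26


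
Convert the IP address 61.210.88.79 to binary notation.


61 = 00111101
210 = 11010010
88 = 01011000
79 = 01001111
Binary: 00111101.11010010.01011000.01001111


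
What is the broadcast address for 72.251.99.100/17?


Network: 72.251.0.0/17
Host bits = 15
Set all host bits to 1:
Broadcast: 72.251.127.255


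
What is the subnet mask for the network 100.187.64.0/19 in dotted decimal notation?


/19 means 19 network bits, 13 host bits
Binary: 11111111111111111110000000000000
Mask: 255.255.224.0


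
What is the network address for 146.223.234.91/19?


IP:   10010010.11011111.11101010.01011011
Mask: 11111111.11111111.11100000.00000000
AND operation:
Net:  10010010.11011111.11100000.00000000
Network: 146.223.224.0/19


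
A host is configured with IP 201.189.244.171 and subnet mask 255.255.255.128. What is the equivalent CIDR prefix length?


Binary: 11111111.11111111.11111111.10000000
Count leading 1s
Prefix: /25


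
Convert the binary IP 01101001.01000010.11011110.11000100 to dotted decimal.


01101001 = 105
01000010 = 66
11011110 = 222
11000100 = 196
IP: 105.66.222.196


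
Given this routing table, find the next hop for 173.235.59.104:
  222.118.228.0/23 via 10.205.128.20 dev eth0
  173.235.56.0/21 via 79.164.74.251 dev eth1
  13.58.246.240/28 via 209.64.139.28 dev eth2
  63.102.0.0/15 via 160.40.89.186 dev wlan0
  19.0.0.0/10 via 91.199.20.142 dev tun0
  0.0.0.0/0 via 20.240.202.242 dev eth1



Longest prefix match for 173.235.59.104:
  /23 222.118.228.0: no
  /21 173.235.56.0: MATCH
  /28 13.58.246.240: no
  /15 63.102.0.0: no
  /10 19.0.0.0: no
  /0 0.0.0.0: MATCH
Selected: next-hop 79.164.74.251 via eth1 (matched /21)


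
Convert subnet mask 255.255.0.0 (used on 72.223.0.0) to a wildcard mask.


Subnet mask: 255.255.0.0
Wildcard = 255.255.255.255 - subnet mask
255 - 255 = 0
255 - 255 = 0
255 - 0 = 255
255 - 0 = 255
Wildcard: 0.0.255.255


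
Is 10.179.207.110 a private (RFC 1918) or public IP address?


RFC 1918 private ranges:
  10.0.0.0/8 (10.0.0.0 - 10.255.255.255)
  172.16.0.0/12 (172.16.0.0 - 172.31.255.255)
  192.168.0.0/16 (192.168.0.0 - 192.168.255.255)
Private (in 10.0.0.0/8)


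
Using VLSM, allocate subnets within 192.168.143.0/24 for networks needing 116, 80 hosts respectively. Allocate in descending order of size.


116 hosts -> /25 (126 usable): 192.168.143.0/25
80 hosts -> /25 (126 usable): 192.168.143.128/25
Allocation: 192.168.143.0/25 (116 hosts, 126 usable); 192.168.143.128/25 (80 hosts, 126 usable)


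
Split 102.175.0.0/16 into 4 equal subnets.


New prefix = 16 + 2 = 18
Each subnet has 16384 addresses
  102.175.0.0/18
  102.175.64.0/18
  102.175.128.0/18
  102.175.192.0/18
Subnets: 102.175.0.0/18, 102.175.64.0/18, 102.175.128.0/18, 102.175.192.0/18


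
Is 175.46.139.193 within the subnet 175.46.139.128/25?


Subnet network: 175.46.139.128
Test IP AND mask: 175.46.139.128
Yes, 175.46.139.193 is in 175.46.139.128/25


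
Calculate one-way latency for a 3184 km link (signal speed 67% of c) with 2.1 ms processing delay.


Speed = 0.67 * 3e5 km/s = 201000 km/s
Propagation delay = 3184 / 201000 = 0.0158 s = 15.8408 ms
Processing delay = 2.1 ms
Total one-way latency = 17.9408 ms


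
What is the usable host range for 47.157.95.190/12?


Network: 47.144.0.0
Broadcast: 47.159.255.255
First usable = network + 1
Last usable = broadcast - 1
Range: 47.144.0.1 to 47.159.255.254


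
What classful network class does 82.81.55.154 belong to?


First octet: 82
Binary: 01010010
0xxxxxxx -> Class A (1-126)
Class A, default mask 255.0.0.0 (/8)


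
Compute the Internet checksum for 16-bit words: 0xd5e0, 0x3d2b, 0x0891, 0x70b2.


Sum all words (with carry folding):
+ 0xd5e0 = 0xd5e0
+ 0x3d2b = 0x130c
+ 0x0891 = 0x1b9d
+ 0x70b2 = 0x8c4f
One's complement: ~0x8c4f
Checksum = 0x73b0


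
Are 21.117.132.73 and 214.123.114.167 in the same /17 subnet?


Mask: 255.255.128.0
21.117.132.73 AND mask = 21.117.128.0
214.123.114.167 AND mask = 214.123.0.0
No, different subnets (21.117.128.0 vs 214.123.0.0)


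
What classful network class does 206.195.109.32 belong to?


First octet: 206
Binary: 11001110
110xxxxx -> Class C (192-223)
Class C, default mask 255.255.255.0 (/24)


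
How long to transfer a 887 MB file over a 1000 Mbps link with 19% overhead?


Effective throughput = 1000 * (1 - 19/100) = 810 Mbps
File size in Mb = 887 * 8 = 7096 Mb
Time = 7096 / 810
Time = 8.7605 seconds


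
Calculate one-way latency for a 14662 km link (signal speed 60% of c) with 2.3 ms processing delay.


Speed = 0.6 * 3e5 km/s = 180000 km/s
Propagation delay = 14662 / 180000 = 0.0815 s = 81.4556 ms
Processing delay = 2.3 ms
Total one-way latency = 83.7556 ms


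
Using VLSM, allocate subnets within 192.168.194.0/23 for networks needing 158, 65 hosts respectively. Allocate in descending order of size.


158 hosts -> /24 (254 usable): 192.168.194.0/24
65 hosts -> /25 (126 usable): 192.168.195.0/25
Allocation: 192.168.194.0/24 (158 hosts, 254 usable); 192.168.195.0/25 (65 hosts, 126 usable)


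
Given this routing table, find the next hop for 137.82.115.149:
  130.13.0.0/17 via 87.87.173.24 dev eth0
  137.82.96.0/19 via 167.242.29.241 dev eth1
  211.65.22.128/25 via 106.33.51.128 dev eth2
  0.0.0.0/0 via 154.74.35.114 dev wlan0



Longest prefix match for 137.82.115.149:
  /17 130.13.0.0: no
  /19 137.82.96.0: MATCH
  /25 211.65.22.128: no
  /0 0.0.0.0: MATCH
Selected: next-hop 167.242.29.241 via eth1 (matched /19)


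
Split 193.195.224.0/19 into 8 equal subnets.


New prefix = 19 + 3 = 22
Each subnet has 1024 addresses
  193.195.224.0/22
  193.195.228.0/22
  193.195.232.0/22
  193.195.236.0/22
  193.195.240.0/22
  193.195.244.0/22
  193.195.248.0/22
  193.195.252.0/22
Subnets: 193.195.224.0/22, 193.195.228.0/22, 193.195.232.0/22, 193.195.236.0/22, 193.195.240.0/22, 193.195.244.0/22, 193.195.248.0/22, 193.195.252.0/22


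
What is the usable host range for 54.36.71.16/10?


Network: 54.0.0.0
Broadcast: 54.63.255.255
First usable = network + 1
Last usable = broadcast - 1
Range: 54.0.0.1 to 54.63.255.254


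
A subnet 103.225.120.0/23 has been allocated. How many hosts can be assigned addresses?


Host bits = 32 - 23 = 9
Total addresses = 2^9 = 512
Usable = total - 2 (network and broadcast)
Usable hosts: 510


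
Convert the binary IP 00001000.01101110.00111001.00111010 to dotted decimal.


00001000 = 8
01101110 = 110
00111001 = 57
00111010 = 58
IP: 8.110.57.58


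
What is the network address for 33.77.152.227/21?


IP:   00100001.01001101.10011000.11100011
Mask: 11111111.11111111.11111000.00000000
AND operation:
Net:  00100001.01001101.10011000.00000000
Network: 33.77.152.0/21


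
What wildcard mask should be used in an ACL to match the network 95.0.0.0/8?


Subnet mask: 255.0.0.0
Wildcard = 255.255.255.255 - subnet mask
255 - 255 = 0
255 - 0 = 255
255 - 0 = 255
255 - 0 = 255
Wildcard: 0.255.255.255


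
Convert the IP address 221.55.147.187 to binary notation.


221 = 11011101
55 = 00110111
147 = 10010011
187 = 10111011
Binary: 11011101.00110111.10010011.10111011


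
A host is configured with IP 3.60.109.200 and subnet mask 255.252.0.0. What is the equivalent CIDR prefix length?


Binary: 11111111.11111100.00000000.00000000
Count leading 1s
Prefix: /14


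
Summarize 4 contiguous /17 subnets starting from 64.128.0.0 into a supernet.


Original prefix: /17
Number of subnets: 4 = 2^2
New prefix = 17 - 2 = 15
Supernet: 64.128.0.0/15


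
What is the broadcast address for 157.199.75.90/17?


Network: 157.199.0.0/17
Host bits = 15
Set all host bits to 1:
Broadcast: 157.199.127.255


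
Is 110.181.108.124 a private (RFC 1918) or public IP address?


RFC 1918 private ranges:
  10.0.0.0/8 (10.0.0.0 - 10.255.255.255)
  172.16.0.0/12 (172.16.0.0 - 172.31.255.255)
  192.168.0.0/16 (192.168.0.0 - 192.168.255.255)
Public (not in any RFC 1918 range)


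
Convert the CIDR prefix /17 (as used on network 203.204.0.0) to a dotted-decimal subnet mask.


/17 means 17 network bits, 15 host bits
Binary: 11111111111111111000000000000000
Mask: 255.255.128.0


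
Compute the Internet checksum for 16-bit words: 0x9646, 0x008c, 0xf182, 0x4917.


Sum all words (with carry folding):
+ 0x9646 = 0x9646
+ 0x008c = 0x96d2
+ 0xf182 = 0x8855
+ 0x4917 = 0xd16c
One's complement: ~0xd16c
Checksum = 0x2e93


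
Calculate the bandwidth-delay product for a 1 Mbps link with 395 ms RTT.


BDP = bandwidth * RTT
= 1 Mbps * 395 ms
= 1 * 1e6 * 395 / 1000 bits
= 395000 bits
= 49375 bytes
= 48.2178 KB
BDP = 395000 bits (49375 bytes)


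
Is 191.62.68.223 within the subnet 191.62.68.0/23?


Subnet network: 191.62.68.0
Test IP AND mask: 191.62.68.0
Yes, 191.62.68.223 is in 191.62.68.0/23


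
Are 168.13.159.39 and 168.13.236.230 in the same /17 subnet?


Mask: 255.255.128.0
168.13.159.39 AND mask = 168.13.128.0
168.13.236.230 AND mask = 168.13.128.0
Yes, same subnet (168.13.128.0)


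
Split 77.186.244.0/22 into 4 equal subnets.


New prefix = 22 + 2 = 24
Each subnet has 256 addresses
  77.186.244.0/24
  77.186.245.0/24
  77.186.246.0/24
  77.186.247.0/24
Subnets: 77.186.244.0/24, 77.186.245.0/24, 77.186.246.0/24, 77.186.247.0/24


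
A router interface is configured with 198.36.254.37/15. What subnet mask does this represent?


/15 means 15 network bits, 17 host bits
Binary: 11111111111111100000000000000000
Mask: 255.254.0.0


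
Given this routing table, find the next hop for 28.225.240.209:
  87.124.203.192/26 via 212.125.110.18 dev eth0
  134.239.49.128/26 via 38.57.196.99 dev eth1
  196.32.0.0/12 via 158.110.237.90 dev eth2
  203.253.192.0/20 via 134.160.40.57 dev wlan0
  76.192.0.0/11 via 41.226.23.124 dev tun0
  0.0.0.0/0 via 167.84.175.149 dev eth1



Longest prefix match for 28.225.240.209:
  /26 87.124.203.192: no
  /26 134.239.49.128: no
  /12 196.32.0.0: no
  /20 203.253.192.0: no
  /11 76.192.0.0: no
  /0 0.0.0.0: MATCH
Selected: next-hop 167.84.175.149 via eth1 (matched /0)


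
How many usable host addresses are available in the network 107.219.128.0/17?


Host bits = 32 - 17 = 15
Total addresses = 2^15 = 32768
Usable = total - 2 (network and broadcast)
Usable hosts: 32766


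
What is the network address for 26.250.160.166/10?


IP:   00011010.11111010.10100000.10100110
Mask: 11111111.11000000.00000000.00000000
AND operation:
Net:  00011010.11000000.00000000.00000000
Network: 26.192.0.0/10


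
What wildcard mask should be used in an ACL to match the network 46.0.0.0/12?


Subnet mask: 255.240.0.0
Wildcard = 255.255.255.255 - subnet mask
255 - 255 = 0
255 - 240 = 15
255 - 0 = 255
255 - 0 = 255
Wildcard: 0.15.255.255


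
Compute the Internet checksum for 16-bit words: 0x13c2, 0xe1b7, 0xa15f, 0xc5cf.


Sum all words (with carry folding):
+ 0x13c2 = 0x13c2
+ 0xe1b7 = 0xf579
+ 0xa15f = 0x96d9
+ 0xc5cf = 0x5ca9
One's complement: ~0x5ca9
Checksum = 0xa356


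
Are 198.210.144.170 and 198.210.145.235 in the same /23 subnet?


Mask: 255.255.254.0
198.210.144.170 AND mask = 198.210.144.0
198.210.145.235 AND mask = 198.210.144.0
Yes, same subnet (198.210.144.0)


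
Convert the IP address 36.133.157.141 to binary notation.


36 = 00100100
133 = 10000101
157 = 10011101
141 = 10001101
Binary: 00100100.10000101.10011101.10001101


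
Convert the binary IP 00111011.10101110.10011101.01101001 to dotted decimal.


00111011 = 59
10101110 = 174
10011101 = 157
01101001 = 105
IP: 59.174.157.105


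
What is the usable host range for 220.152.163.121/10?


Network: 220.128.0.0
Broadcast: 220.191.255.255
First usable = network + 1
Last usable = broadcast - 1
Range: 220.128.0.1 to 220.191.255.254


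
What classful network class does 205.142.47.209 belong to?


First octet: 205
Binary: 11001101
110xxxxx -> Class C (192-223)
Class C, default mask 255.255.255.0 (/24)


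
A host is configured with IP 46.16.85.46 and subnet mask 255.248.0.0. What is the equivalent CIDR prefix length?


Binary: 11111111.11111000.00000000.00000000
Count leading 1s
Prefix: /13


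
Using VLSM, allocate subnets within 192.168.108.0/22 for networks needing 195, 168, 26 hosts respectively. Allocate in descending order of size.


195 hosts -> /24 (254 usable): 192.168.108.0/24
168 hosts -> /24 (254 usable): 192.168.109.0/24
26 hosts -> /27 (30 usable): 192.168.110.0/27
Allocation: 192.168.108.0/24 (195 hosts, 254 usable); 192.168.109.0/24 (168 hosts, 254 usable); 192.168.110.0/27 (26 hosts, 30 usable)


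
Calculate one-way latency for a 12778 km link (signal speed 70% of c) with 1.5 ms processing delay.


Speed = 0.7 * 3e5 km/s = 210000 km/s
Propagation delay = 12778 / 210000 = 0.0608 s = 60.8476 ms
Processing delay = 1.5 ms
Total one-way latency = 62.3476 ms


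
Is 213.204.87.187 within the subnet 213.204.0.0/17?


Subnet network: 213.204.0.0
Test IP AND mask: 213.204.0.0
Yes, 213.204.87.187 is in 213.204.0.0/17


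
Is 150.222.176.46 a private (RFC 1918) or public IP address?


RFC 1918 private ranges:
  10.0.0.0/8 (10.0.0.0 - 10.255.255.255)
  172.16.0.0/12 (172.16.0.0 - 172.31.255.255)
  192.168.0.0/16 (192.168.0.0 - 192.168.255.255)
Public (not in any RFC 1918 range)


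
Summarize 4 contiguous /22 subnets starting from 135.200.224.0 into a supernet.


Original prefix: /22
Number of subnets: 4 = 2^2
New prefix = 22 - 2 = 20
Supernet: 135.200.224.0/20


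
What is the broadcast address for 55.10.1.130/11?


Network: 55.0.0.0/11
Host bits = 21
Set all host bits to 1:
Broadcast: 55.31.255.255


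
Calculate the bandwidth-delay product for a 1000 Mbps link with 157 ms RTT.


BDP = bandwidth * RTT
= 1000 Mbps * 157 ms
= 1000 * 1e6 * 157 / 1000 bits
= 157000000 bits
= 19625000 bytes
= 19165.0391 KB
BDP = 157000000 bits (19625000 bytes)


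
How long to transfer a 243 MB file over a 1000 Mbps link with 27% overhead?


Effective throughput = 1000 * (1 - 27/100) = 730 Mbps
File size in Mb = 243 * 8 = 1944 Mb
Time = 1944 / 730
Time = 2.663 seconds


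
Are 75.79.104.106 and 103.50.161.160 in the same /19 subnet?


Mask: 255.255.224.0
75.79.104.106 AND mask = 75.79.96.0
103.50.161.160 AND mask = 103.50.160.0
No, different subnets (75.79.96.0 vs 103.50.160.0)


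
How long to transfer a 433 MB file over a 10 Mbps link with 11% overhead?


Effective throughput = 10 * (1 - 11/100) = 8.9 Mbps
File size in Mb = 433 * 8 = 3464 Mb
Time = 3464 / 8.9
Time = 389.2135 seconds


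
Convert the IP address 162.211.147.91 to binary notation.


162 = 10100010
211 = 11010011
147 = 10010011
91 = 01011011
Binary: 10100010.11010011.10010011.01011011


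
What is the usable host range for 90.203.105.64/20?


Network: 90.203.96.0
Broadcast: 90.203.111.255
First usable = network + 1
Last usable = broadcast - 1
Range: 90.203.96.1 to 90.203.111.254


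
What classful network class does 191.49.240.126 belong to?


First octet: 191
Binary: 10111111
10xxxxxx -> Class B (128-191)
Class B, default mask 255.255.0.0 (/16)


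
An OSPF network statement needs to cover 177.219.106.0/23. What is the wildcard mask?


Subnet mask: 255.255.254.0
Wildcard = 255.255.255.255 - subnet mask
255 - 255 = 0
255 - 255 = 0
255 - 254 = 1
255 - 0 = 255
Wildcard: 0.0.1.255


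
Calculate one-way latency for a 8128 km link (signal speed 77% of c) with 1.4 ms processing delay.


Speed = 0.77 * 3e5 km/s = 231000 km/s
Propagation delay = 8128 / 231000 = 0.0352 s = 35.1861 ms
Processing delay = 1.4 ms
Total one-way latency = 36.5861 ms


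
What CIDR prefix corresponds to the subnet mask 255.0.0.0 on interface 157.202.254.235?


Binary: 11111111.00000000.00000000.00000000
Count leading 1s
Prefix: /8


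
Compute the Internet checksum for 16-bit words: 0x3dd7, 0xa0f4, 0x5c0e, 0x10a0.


Sum all words (with carry folding):
+ 0x3dd7 = 0x3dd7
+ 0xa0f4 = 0xdecb
+ 0x5c0e = 0x3ada
+ 0x10a0 = 0x4b7a
One's complement: ~0x4b7a
Checksum = 0xb485
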